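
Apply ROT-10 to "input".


Word: "input"
Shift: 10
Each letter → (letter + shift) mod 26:
  'i' (8) + 10 = 18 → 's'
  'n' (13) + 10 = 23 → 'x'
  'p' (15) + 10 = 25 → 'z'
  'u' (20) + 10 = 4 → 'e'
  't' (19) + 10 = 3 → 'd'
Result = "sxzed"


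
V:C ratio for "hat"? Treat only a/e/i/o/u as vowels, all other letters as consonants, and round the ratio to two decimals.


Word: "hat"
Vowels (a,e,i,o,u): 1
Consonants: 2
Ratio = 1/2
= 0.50


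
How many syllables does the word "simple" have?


Word: "simple"
Syllable breakdown: sim-ple
Counting: 2 parts
= 2 syllables


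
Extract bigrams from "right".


Word: "right" (length 5)
Number of bigrams = 5 - 2 + 1 = 4
  Position 0: "ri"
  Position 1: "ig"
  Position 2: "gh"
  Position 3: "ht"
Bigrams = "ri", "ig", "gh", "ht"


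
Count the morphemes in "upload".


Word: "upload"
Morphemes: up- + load
Each morpheme carries meaning
= 2 morphemes


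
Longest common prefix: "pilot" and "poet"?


Word 1: "pilot"
Word 2: "poet"
Comparing from start:
  Pos 0: 'p' == 'p'
  Pos 1: 'i' != 'o' (stop)
LCP = "p" (length 1)


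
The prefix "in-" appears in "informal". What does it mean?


Prefix: in-
Example: informal (in- + formal)
Meaning = not / into


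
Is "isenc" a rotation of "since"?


Word: "since", Candidate: "isenc"
Method: check if candidate is substring of word+word
"sincesince" contains "isenc"? No
Is rotation = No


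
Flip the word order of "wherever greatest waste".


Original: "wherever greatest waste"
Words (1..n): wherever | greatest | waste
Reversed (n..1): waste | greatest | wherever
Result = "waste greatest wherever"


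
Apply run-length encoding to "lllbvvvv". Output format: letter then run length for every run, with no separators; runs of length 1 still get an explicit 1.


String: "lllbvvvv"
Scanning for consecutive runs:
  'l' x 3
  'b' x 1
  'v' x 4
RLE = "l3b1v4"


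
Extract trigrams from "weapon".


Word: "weapon" (length 6)
Number of trigrams = 6 - 3 + 1 = 4
  Position 0: "wea"
  Position 1: "eap"
  Position 2: "apo"
  Position 3: "pon"
Trigrams = "wea", "eap", "apo", "pon"


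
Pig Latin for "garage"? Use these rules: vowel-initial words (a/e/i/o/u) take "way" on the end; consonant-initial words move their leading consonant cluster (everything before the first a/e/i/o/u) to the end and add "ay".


Word: "garage"
Starts with consonant(s) → move to end, add 'ay'
Consonant cluster: "g"
Pig Latin = "aragegay"


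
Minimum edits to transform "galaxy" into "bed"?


Word 1: "galaxy" (length 6)
Word 2: "bed" (length 3)
One optimal edit sequence (insert/delete/substitute each cost 1):
  1. delete 'g'  (+1)
  2. delete 'a'  (+1)
  3. delete 'l'  (+1)
  4. substitute 'a' -> 'b'  (+1)
  5. substitute 'x' -> 'e'  (+1)
  6. substitute 'y' -> 'd'  (+1)
Total edit operations: 6
Edit distance = 6


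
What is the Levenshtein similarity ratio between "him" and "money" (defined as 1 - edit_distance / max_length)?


Word 1: "him" (length 3)
Word 2: "money" (length 5)
One optimal edit sequence:
  1. insert 'm'  (+1)
  2. insert 'o'  (+1)
  3. substitute 'h' -> 'n'  (+1)
  4. substitute 'i' -> 'e'  (+1)
  5. substitute 'm' -> 'y'  (+1)
Edit distance = 5
Max length = max(3, 5) = 5
Similarity = 1 - 5/5
= 0.0000


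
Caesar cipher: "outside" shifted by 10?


Word: "outside"
Shift: 10
Each letter → (letter + shift) mod 26:
  'o' (14) + 10 = 24 → 'y'
  'u' (20) + 10 = 4 → 'e'
  't' (19) + 10 = 3 → 'd'
  's' (18) + 10 = 2 → 'c'
  'i' (8) + 10 = 18 → 's'
  'd' (3) + 10 = 13 → 'n'
  'e' (4) + 10 = 14 → 'o'
Result = "yedcsno"


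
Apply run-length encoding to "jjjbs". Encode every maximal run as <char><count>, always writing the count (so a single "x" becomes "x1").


String: "jjjbs"
Scanning for consecutive runs:
  'j' x 3
  'b' x 1
  's' x 1
RLE = "j3b1s1"


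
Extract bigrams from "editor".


Word: "editor" (length 6)
Number of bigrams = 6 - 2 + 1 = 5
  Position 0: "ed"
  Position 1: "di"
  Position 2: "it"
  Position 3: "to"
  Position 4: "or"
Bigrams = "ed", "di", "it", "to", "or"


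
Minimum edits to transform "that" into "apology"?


Word 1: "that" (length 4)
Word 2: "apology" (length 7)
One optimal edit sequence (insert/delete/substitute each cost 1):
  1. insert 'a'  (+1)
  2. insert 'p'  (+1)
  3. insert 'o'  (+1)
  4. substitute 't' -> 'l'  (+1)
  5. substitute 'h' -> 'o'  (+1)
  6. substitute 'a' -> 'g'  (+1)
  7. substitute 't' -> 'y'  (+1)
Total edit operations: 7
Edit distance = 7


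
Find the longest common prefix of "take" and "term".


Word 1: "take"
Word 2: "term"
Comparing from start:
  Pos 0: 't' == 't'
  Pos 1: 'a' != 'e' (stop)
LCP = "t" (length 1)


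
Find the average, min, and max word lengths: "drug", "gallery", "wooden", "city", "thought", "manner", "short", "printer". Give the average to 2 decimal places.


Lengths: "drug"=4, "gallery"=7, "wooden"=6, "city"=4, "thought"=7, "manner"=6, "short"=5, "printer"=7
Sum = 46, Count = 8
Average = 46/8 = 5.75
= avg=5.75, min=4, max=7


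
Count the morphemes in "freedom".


Word: "freedom"
Morphemes: free + -dom
Each morpheme carries meaning
= 2 morphemes


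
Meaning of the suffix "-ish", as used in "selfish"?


Suffix: -ish
As in: selfish -> self + -ish
Meaning = somewhat / having the qualities of


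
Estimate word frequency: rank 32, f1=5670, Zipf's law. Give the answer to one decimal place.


Zipf's law: f(r) = f(1) / r
f(1) = 5670
f(32) = 5670 / 32
= 177.2 occurrences


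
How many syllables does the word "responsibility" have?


Word: "responsibility"
Syllable breakdown: re · spon · si · bil · i · ty
Counting: 6 parts
= 6 syllables


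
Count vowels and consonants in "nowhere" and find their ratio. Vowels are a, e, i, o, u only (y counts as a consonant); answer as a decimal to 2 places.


Word: "nowhere"
Vowels (a,e,i,o,u): 3
Consonants: 4
Ratio = 3/4
= 0.75


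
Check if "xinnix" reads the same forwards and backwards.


Word: "xinnix"
Reversed: "xinnix"
Forward == Backward? xinnix == xinnix
Palindrome = Yes


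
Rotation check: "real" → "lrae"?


Word: "real", Candidate: "lrae"
Method: check if candidate is substring of word+word
"realreal" contains "lrae"? No
Is rotation = No


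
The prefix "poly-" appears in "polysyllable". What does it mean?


Prefix: poly-
Example: polysyllable (poly- + syllable)
Meaning = many


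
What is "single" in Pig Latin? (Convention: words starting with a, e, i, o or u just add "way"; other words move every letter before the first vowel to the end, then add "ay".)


Word: "single"
Starts with consonant(s) → move to end, add 'ay'
Consonant cluster: "s"
Pig Latin = "inglesay"


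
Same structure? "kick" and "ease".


Pattern of "kick": [0, 1, 2, 0]
Pattern of "ease": [0, 1, 2, 0]
Patterns match
Same pattern = Yes


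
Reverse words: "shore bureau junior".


Original: "shore bureau junior"
Words (1..n): shore | bureau | junior
Reversed (n..1): junior | bureau | shore
Result = "junior bureau shore"


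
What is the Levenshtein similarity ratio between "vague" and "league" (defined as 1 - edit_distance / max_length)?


Word 1: "vague" (length 5)
Word 2: "league" (length 6)
One optimal edit sequence:
  1. insert 'l'  (+1)
  2. substitute 'v' -> 'e'  (+1)
  3. keep 'a'
  4. keep 'g'
  5. keep 'u'
  6. keep 'e'
Edit distance = 2
Max length = max(5, 6) = 6
Similarity = 1 - 2/6
= 0.6667


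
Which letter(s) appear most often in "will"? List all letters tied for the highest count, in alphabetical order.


Word: "will"
Letter counts:
  'i': 1
  'l': 2
  'w': 1
Maximum count = 2
Most frequent = 'l' (2 times each)


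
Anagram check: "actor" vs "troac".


Word 1: "actor" → sorted: acort
Word 2: "troac" → sorted: acort
Same letters? acort == acort
Anagram = Yes


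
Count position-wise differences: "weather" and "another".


Comparing character by character (same length = 7):
  Pos 0: 'w' vs 'a' !=
  Pos 1: 'e' vs 'n' !=
  Pos 2: 'a' vs 'o' !=
  Pos 3: 't' vs 't' =
  Pos 4: 'h' vs 'h' =
  Pos 5: 'e' vs 'e' =
  Pos 6: 'r' vs 'r' =
Hamming distance = 3


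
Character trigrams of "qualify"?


Word: "qualify" (length 7)
Number of trigrams = 7 - 3 + 1 = 5
  Position 0: "qua"
  Position 1: "ual"
  Position 2: "ali"
  Position 3: "lif"
  Position 4: "ify"
Trigrams = "qua", "ual", "ali", "lif", "ify"


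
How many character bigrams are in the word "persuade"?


Word: "persuade" (length 8)
Number of 2-grams = length - 2 + 1 = 8 - 2 + 1
= 7


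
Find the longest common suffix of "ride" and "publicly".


Word 1: "ride"
Word 2: "publicly"
Comparing from end:
  Pos -1: 'e' != 'y' (stop)
LCS = "" (length 0)


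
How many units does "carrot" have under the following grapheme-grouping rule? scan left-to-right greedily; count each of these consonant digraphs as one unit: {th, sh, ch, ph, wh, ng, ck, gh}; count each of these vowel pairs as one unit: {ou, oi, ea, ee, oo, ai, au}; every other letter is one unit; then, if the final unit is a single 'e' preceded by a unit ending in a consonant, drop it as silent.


Word: "carrot" (6 letters)
Left-to-right scan:
  1. 'c' (letter)
  2. 'a' (letter)
  3. 'r' (letter)
  4. 'r' (letter)
  5. 'o' (letter)
  6. 't' (letter)
Units from scan: 6
Sound units = 6 units


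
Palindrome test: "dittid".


Word: "dittid"
Reversed: "dittid"
Forward == Backward? dittid == dittid
Palindrome = Yes


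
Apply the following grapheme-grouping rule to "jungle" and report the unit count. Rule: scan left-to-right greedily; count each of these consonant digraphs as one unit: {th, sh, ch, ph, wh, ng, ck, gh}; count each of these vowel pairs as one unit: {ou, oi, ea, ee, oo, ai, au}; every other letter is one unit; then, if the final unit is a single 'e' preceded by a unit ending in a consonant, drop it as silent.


Word: "jungle" (6 letters)
Left-to-right scan:
  [1] 'j' (letter)
  [2] 'u' (letter)
  [3] 'ng' (digraph)
  [4] 'l' (letter)
  [5] 'e' (letter)
Units from scan: 5
Final unit is 'e' after a consonant -> drop as silent (-1)
Sound units = 4 units


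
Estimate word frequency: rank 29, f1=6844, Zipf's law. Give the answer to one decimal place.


Zipf's law: f(r) = f(1) / r
f(1) = 6844
f(29) = 6844 / 29
= 236.0 occurrences


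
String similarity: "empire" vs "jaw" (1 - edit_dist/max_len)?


Word 1: "empire" (length 6)
Word 2: "jaw" (length 3)
One optimal edit sequence:
  1. delete 'e'  (+1)
  2. delete 'm'  (+1)
  3. delete 'p'  (+1)
  4. substitute 'i' -> 'j'  (+1)
  5. substitute 'r' -> 'a'  (+1)
  6. substitute 'e' -> 'w'  (+1)
Edit distance = 6
Max length = max(6, 3) = 6
Similarity = 1 - 6/6
= 0.0000


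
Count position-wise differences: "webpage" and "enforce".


Comparing character by character (same length = 7):
  Pos 0: 'w' vs 'e' !=
  Pos 1: 'e' vs 'n' !=
  Pos 2: 'b' vs 'f' !=
  Pos 3: 'p' vs 'o' !=
  Pos 4: 'a' vs 'r' !=
  Pos 5: 'g' vs 'c' !=
  Pos 6: 'e' vs 'e' =
Hamming distance = 6


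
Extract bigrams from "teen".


Word: "teen" (length 4)
Number of bigrams = 4 - 2 + 1 = 3
  Position 0: "te"
  Position 1: "ee"
  Position 2: "en"
Bigrams = "te", "ee", "en"


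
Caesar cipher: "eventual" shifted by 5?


Word: "eventual"
Shift: 5
Each letter → (letter + shift) mod 26:
  'e' (4) + 5 = 9 → 'j'
  'v' (21) + 5 = 0 → 'a'
  'e' (4) + 5 = 9 → 'j'
  'n' (13) + 5 = 18 → 's'
  't' (19) + 5 = 24 → 'y'
  'u' (20) + 5 = 25 → 'z'
  'a' (0) + 5 = 5 → 'f'
  'l' (11) + 5 = 16 → 'q'
Result = "jajsyzfq"


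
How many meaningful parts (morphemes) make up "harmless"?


Word: "harmless"
Morphemes: harm / -less
Each morpheme carries meaning
= 2 morphemes


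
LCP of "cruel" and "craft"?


Word 1: "cruel"
Word 2: "craft"
Comparing from start:
  Pos 0: 'c' == 'c'
  Pos 1: 'r' == 'r'
  Pos 2: 'u' != 'a' (stop)
LCP = "cr" (length 2)


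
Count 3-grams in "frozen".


Word: "frozen" (length 6)
Number of 3-grams = length - 3 + 1 = 6 - 3 + 1
= 4


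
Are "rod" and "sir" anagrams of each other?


Word 1: "rod" → sorted: dor
Word 2: "sir" → sorted: irs
Same letters? dor != irs
Anagram = No


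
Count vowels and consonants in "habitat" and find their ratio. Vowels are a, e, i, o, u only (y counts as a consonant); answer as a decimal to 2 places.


Word: "habitat"
Vowels (a,e,i,o,u): 3
Consonants: 4
Ratio = 3/4
= 0.75


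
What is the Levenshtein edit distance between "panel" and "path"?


Word 1: "panel" (length 5)
Word 2: "path" (length 4)
One optimal edit sequence (insert/delete/substitute each cost 1):
  1. keep 'p'
  2. keep 'a'
  3. delete 'n'  (+1)
  4. substitute 'e' -> 't'  (+1)
  5. substitute 'l' -> 'h'  (+1)
Total edit operations: 3
Edit distance = 3


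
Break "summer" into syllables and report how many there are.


Word: "summer"
Syllable breakdown: sum | mer
Counting: 2 parts
= 2 syllables


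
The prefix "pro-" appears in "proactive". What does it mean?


Prefix: pro-
Example: proactive (pro- + active)
Meaning = forward / in favor of


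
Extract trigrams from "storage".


Word: "storage" (length 7)
Number of trigrams = 7 - 3 + 1 = 5
  Position 0: "sto"
  Position 1: "tor"
  Position 2: "ora"
  Position 3: "rag"
  Position 4: "age"
Trigrams = "sto", "tor", "ora", "rag", "age"


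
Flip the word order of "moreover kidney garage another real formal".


Original: "moreover kidney garage another real formal"
Words (1..n): moreover | kidney | garage | another | real | formal
Reversed (n..1): formal | real | another | garage | kidney | moreover
Result = "formal real another garage kidney moreover"


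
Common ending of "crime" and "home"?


Word 1: "crime"
Word 2: "home"
Comparing from end:
  Pos -1: 'e' == 'e'
  Pos -2: 'm' == 'm'
  Pos -3: 'i' != 'o' (stop)
LCS = "me" (length 2)


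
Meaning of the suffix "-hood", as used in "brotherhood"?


Suffix: -hood
Example: brotherhood (brother + -hood)
Meaning = state / condition


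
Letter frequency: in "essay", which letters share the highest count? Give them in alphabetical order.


Word: "essay"
Letter counts:
  'a': 1
  'e': 1
  's': 2
  'y': 1
Maximum count = 2
Most frequent = 's' (2 times each)


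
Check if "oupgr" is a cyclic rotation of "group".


Word: "group", Candidate: "oupgr"
Method: check if candidate is substring of word+word
"groupgroup" contains "oupgr"? Yes
Is rotation = Yes


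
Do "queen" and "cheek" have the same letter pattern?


Pattern of "queen": [0, 1, 2, 2, 3]
Pattern of "cheek": [0, 1, 2, 2, 3]
Patterns match
Same pattern = Yes


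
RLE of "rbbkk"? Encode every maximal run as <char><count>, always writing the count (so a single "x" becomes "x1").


String: "rbbkk"
Scanning for consecutive runs:
  'r' x 1
  'b' x 2
  'k' x 2
RLE = "r1b2k2"


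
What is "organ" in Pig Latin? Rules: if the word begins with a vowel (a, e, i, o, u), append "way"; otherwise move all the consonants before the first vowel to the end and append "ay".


Word: "organ"
Starts with vowel → add 'way'
Pig Latin = "organway"


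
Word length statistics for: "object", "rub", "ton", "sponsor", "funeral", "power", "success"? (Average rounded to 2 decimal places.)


Lengths: "object"=6, "rub"=3, "ton"=3, "sponsor"=7, "funeral"=7, "power"=5, "success"=7
Sum = 38, Count = 7
Average = 38/7 = 5.43
= avg=5.43, min=3, max=7


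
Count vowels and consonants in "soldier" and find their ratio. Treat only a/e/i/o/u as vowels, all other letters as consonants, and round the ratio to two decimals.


Word: "soldier"
Vowels (a,e,i,o,u): 3
Consonants: 4
Ratio = 3/4
= 0.75


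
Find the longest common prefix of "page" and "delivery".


Word 1: "page"
Word 2: "delivery"
Comparing from start:
  Pos 0: 'p' != 'd' (stop)
LCP = "" (length 0)


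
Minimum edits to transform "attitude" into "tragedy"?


Word 1: "attitude" (length 8)
Word 2: "tragedy" (length 7)
One optimal edit sequence (insert/delete/substitute each cost 1):
  1. delete 'a'  (+1)
  2. keep 't'
  3. substitute 't' -> 'r'  (+1)
  4. substitute 'i' -> 'a'  (+1)
  5. substitute 't' -> 'g'  (+1)
  6. substitute 'u' -> 'e'  (+1)
  7. keep 'd'
  8. substitute 'e' -> 'y'  (+1)
Total edit operations: 6
Edit distance = 6


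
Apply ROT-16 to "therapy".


Word: "therapy"
Shift: 16
Each letter → (letter + shift) mod 26:
  't' (19) + 16 = 9 → 'j'
  'h' (7) + 16 = 23 → 'x'
  'e' (4) + 16 = 20 → 'u'
  'r' (17) + 16 = 7 → 'h'
  'a' (0) + 16 = 16 → 'q'
  'p' (15) + 16 = 5 → 'f'
  'y' (24) + 16 = 14 → 'o'
Result = "jxuhqfo"


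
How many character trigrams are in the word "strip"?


Word: "strip" (length 5)
Number of 3-grams = length - 3 + 1 = 5 - 3 + 1
= 3


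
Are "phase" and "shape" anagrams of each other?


Word 1: "phase" → sorted: aehps
Word 2: "shape" → sorted: aehps
Same letters? aehps == aehps
Anagram = Yes


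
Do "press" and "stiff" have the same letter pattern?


Pattern of "press": [0, 1, 2, 3, 3]
Pattern of "stiff": [0, 1, 2, 3, 3]
Patterns match
Same pattern = Yes


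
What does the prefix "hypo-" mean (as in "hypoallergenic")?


Prefix: hypo-
As in: hypoallergenic -> hypo- + allergenic
Meaning = under / below normal


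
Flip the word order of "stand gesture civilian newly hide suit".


Original: "stand gesture civilian newly hide suit"
Words (1..n): stand | gesture | civilian | newly | hide | suit
Reversed (n..1): suit | hide | newly | civilian | gesture | stand
Result = "suit hide newly civilian gesture stand"


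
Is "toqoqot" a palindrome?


Word: "toqoqot"
Reversed: "toqoqot"
Forward == Backward? toqoqot == toqoqot
Palindrome = Yes


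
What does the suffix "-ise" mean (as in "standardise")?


Suffix: -ise
As in: standardise -> standard + -ise
Meaning = to make


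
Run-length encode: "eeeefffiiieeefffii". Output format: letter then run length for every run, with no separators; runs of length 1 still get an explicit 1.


String: "eeeefffiiieeefffii"
Scanning for consecutive runs:
  'e' x 4
  'f' x 3
  'i' x 3
  'e' x 3
  'f' x 3
  'i' x 2
RLE = "e4f3i3e3f3i2"


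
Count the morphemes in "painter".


Word: "painter"
Morphemes: paint | -er
Each morpheme carries meaning
= 2 morphemes


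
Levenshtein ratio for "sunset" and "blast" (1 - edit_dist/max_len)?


Word 1: "sunset" (length 6)
Word 2: "blast" (length 5)
One optimal edit sequence:
  1. substitute 's' -> 'b'  (+1)
  2. substitute 'u' -> 'l'  (+1)
  3. substitute 'n' -> 'a'  (+1)
  4. keep 's'
  5. delete 'e'  (+1)
  6. keep 't'
Edit distance = 4
Max length = max(6, 5) = 6
Similarity = 1 - 4/6
= 0.3333


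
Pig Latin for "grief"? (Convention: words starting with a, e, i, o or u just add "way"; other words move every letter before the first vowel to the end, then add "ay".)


Word: "grief"
Starts with consonant(s) → move to end, add 'ay'
Consonant cluster: "gr"
Pig Latin = "iefgray"


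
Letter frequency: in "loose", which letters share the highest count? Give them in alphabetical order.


Word: "loose"
Letter counts:
  'e': 1
  'l': 1
  'o': 2
  's': 1
Maximum count = 2
Most frequent = 'o' (2 times each)


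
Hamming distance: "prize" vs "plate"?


Comparing character by character (same length = 5):
  Pos 0: 'p' vs 'p' =
  Pos 1: 'r' vs 'l' !=
  Pos 2: 'i' vs 'a' !=
  Pos 3: 'z' vs 't' !=
  Pos 4: 'e' vs 'e' =
Hamming distance = 3


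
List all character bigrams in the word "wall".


Word: "wall" (length 4)
Number of bigrams = 4 - 2 + 1 = 3
  Position 0: "wa"
  Position 1: "al"
  Position 2: "ll"
Bigrams = "wa", "al", "ll"


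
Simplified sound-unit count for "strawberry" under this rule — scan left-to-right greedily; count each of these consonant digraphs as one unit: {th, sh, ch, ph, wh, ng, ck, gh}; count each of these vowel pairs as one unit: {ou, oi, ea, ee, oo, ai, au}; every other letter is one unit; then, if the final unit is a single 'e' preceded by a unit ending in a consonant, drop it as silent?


Word: "strawberry" (10 letters)
Left-to-right scan:
  [1] 's' (letter)
  [2] 't' (letter)
  [3] 'r' (letter)
  [4] 'a' (letter)
  [5] 'w' (letter)
  [6] 'b' (letter)
  [7] 'e' (letter)
  [8] 'r' (letter)
  [9] 'r' (letter)
  [10] 'y' (letter)
Units from scan: 10
Sound units = 10 units


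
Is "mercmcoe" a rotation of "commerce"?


Word: "commerce", Candidate: "mercmcoe"
Method: check if candidate is substring of word+word
"commercecommerce" contains "mercmcoe"? No
Is rotation = No


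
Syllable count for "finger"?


Word: "finger"
Syllable breakdown: fin | ger
Counting: 2 parts
= 2 syllables


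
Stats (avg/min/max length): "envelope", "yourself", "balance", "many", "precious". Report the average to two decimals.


Lengths: "envelope"=8, "yourself"=8, "balance"=7, "many"=4, "precious"=8
Sum = 35, Count = 5
Average = 35/5 = 7.00
= avg=7.00, min=4, max=8


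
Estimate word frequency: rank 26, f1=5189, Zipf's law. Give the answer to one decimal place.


Zipf's law: f(r) = f(1) / r
f(1) = 5189
f(26) = 5189 / 26
= 199.6 occurrences


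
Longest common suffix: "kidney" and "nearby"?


Word 1: "kidney"
Word 2: "nearby"
Comparing from end:
  Pos -1: 'y' == 'y'
  Pos -2: 'e' != 'b' (stop)
LCS = "y" (length 1)


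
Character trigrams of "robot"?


Word: "robot" (length 5)
Number of trigrams = 5 - 3 + 1 = 3
  Position 0: "rob"
  Position 1: "obo"
  Position 2: "bot"
Trigrams = "rob", "obo", "bot"


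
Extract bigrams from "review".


Word: "review" (length 6)
Number of bigrams = 6 - 2 + 1 = 5
  Position 0: "re"
  Position 1: "ev"
  Position 2: "vi"
  Position 3: "ie"
  Position 4: "ew"
Bigrams = "re", "ev", "vi", "ie", "ew"


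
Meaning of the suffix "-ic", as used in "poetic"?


Suffix: -ic
Example: poetic = poet + -ic
Meaning = relating to


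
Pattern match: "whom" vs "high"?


Pattern of "whom": [0, 1, 2, 3]
Pattern of "high": [0, 1, 2, 0]
Patterns do not match
Same pattern = No


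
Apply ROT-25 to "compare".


Word: "compare"
Shift: 25
Each letter → (letter + shift) mod 26:
  'c' (2) + 25 = 1 → 'b'
  'o' (14) + 25 = 13 → 'n'
  'm' (12) + 25 = 11 → 'l'
  'p' (15) + 25 = 14 → 'o'
  'a' (0) + 25 = 25 → 'z'
  'r' (17) + 25 = 16 → 'q'
  'e' (4) + 25 = 3 → 'd'
Result = "bnlozqd"


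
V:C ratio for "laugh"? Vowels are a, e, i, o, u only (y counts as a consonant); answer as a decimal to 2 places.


Word: "laugh"
Vowels (a,e,i,o,u): 2
Consonants: 3
Ratio = 2/3
= 0.67


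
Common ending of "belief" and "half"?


Word 1: "belief"
Word 2: "half"
Comparing from end:
  Pos -1: 'f' == 'f'
  Pos -2: 'e' != 'l' (stop)
LCS = "f" (length 1)


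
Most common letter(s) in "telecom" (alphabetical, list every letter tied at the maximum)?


Word: "telecom"
Letter counts:
  'c': 1
  'e': 2
  'l': 1
  'm': 1
  'o': 1
  't': 1
Maximum count = 2
Most frequent = 'e' (2 times each)


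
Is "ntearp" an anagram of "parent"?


Word 1: "parent" → sorted: aenprt
Word 2: "ntearp" → sorted: aenprt
Same letters? aenprt == aenprt
Anagram = Yes


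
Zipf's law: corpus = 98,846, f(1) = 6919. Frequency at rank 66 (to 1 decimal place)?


Zipf's law: f(r) = f(1) / r
f(1) = 6919
f(66) = 6919 / 66
= 104.8 occurrences


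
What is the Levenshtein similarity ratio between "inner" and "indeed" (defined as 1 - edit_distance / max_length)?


Word 1: "inner" (length 5)
Word 2: "indeed" (length 6)
One optimal edit sequence:
  1. keep 'i'
  2. keep 'n'
  3. insert 'd'  (+1)
  4. substitute 'n' -> 'e'  (+1)
  5. keep 'e'
  6. substitute 'r' -> 'd'  (+1)
Edit distance = 3
Max length = max(5, 6) = 6
Similarity = 1 - 3/6
= 0.5000


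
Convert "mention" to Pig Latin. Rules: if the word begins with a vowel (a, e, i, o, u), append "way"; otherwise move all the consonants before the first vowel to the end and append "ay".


Word: "mention"
Starts with consonant(s) → move to end, add 'ay'
Consonant cluster: "m"
Pig Latin = "entionmay"


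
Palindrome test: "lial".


Word: "lial"
Reversed: "lail"
Forward == Backward? lial != lail
Palindrome = No


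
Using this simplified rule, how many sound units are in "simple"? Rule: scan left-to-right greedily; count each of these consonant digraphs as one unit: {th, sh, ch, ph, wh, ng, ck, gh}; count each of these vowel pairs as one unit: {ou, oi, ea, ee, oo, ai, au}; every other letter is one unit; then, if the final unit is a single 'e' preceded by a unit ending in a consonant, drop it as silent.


Word: "simple" (6 letters)
Left-to-right scan:
  [1] 's' (letter)
  [2] 'i' (letter)
  [3] 'm' (letter)
  [4] 'p' (letter)
  [5] 'l' (letter)
  [6] 'e' (letter)
Units from scan: 6
Final unit is 'e' after a consonant -> drop as silent (-1)
Sound units = 5 units


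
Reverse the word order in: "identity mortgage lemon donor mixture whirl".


Original: "identity mortgage lemon donor mixture whirl"
Words (1..n): identity | mortgage | lemon | donor | mixture | whirl
Reversed (n..1): whirl | mixture | donor | lemon | mortgage | identity
Result = "whirl mixture donor lemon mortgage identity"


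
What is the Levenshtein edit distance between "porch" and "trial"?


Word 1: "porch" (length 5)
Word 2: "trial" (length 5)
One optimal edit sequence (insert/delete/substitute each cost 1):
  1. substitute 'p' -> 't'  (+1)
  2. substitute 'o' -> 'r'  (+1)
  3. substitute 'r' -> 'i'  (+1)
  4. substitute 'c' -> 'a'  (+1)
  5. substitute 'h' -> 'l'  (+1)
Total edit operations: 5
Edit distance = 5


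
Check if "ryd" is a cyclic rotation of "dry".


Word: "dry", Candidate: "ryd"
Method: check if candidate is substring of word+word
"drydry" contains "ryd"? Yes
Is rotation = Yes


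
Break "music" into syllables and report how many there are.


Word: "music"
Syllable breakdown: mu | sic
Counting: 2 parts
= 2 syllables


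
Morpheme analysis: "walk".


Word: "walk"
Morphemes: walk
Each morpheme carries meaning
= 1 morpheme


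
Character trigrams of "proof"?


Word: "proof" (length 5)
Number of trigrams = 5 - 3 + 1 = 3
  Position 0: "pro"
  Position 1: "roo"
  Position 2: "oof"
Trigrams = "pro", "roo", "oof"


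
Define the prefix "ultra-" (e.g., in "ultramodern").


Prefix: ultra-
Example: ultramodern = ultra- + modern
Meaning = beyond


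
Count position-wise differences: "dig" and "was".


Comparing character by character (same length = 3):
  Pos 0: 'd' vs 'w' !=
  Pos 1: 'i' vs 'a' !=
  Pos 2: 'g' vs 's' !=
Hamming distance = 3


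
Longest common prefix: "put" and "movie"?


Word 1: "put"
Word 2: "movie"
Comparing from start:
  Pos 0: 'p' != 'm' (stop)
LCP = "" (length 0)


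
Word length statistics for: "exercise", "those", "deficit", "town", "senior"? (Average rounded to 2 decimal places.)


Lengths: "exercise"=8, "those"=5, "deficit"=7, "town"=4, "senior"=6
Sum = 30, Count = 5
Average = 30/5 = 6.00
= avg=6.00, min=4, max=8


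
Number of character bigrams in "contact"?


Word: "contact" (length 7)
Number of 2-grams = length - 2 + 1 = 7 - 2 + 1
= 6


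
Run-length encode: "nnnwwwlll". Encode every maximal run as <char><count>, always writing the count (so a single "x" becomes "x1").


String: "nnnwwwlll"
Scanning for consecutive runs:
  'n' x 3
  'w' x 3
  'l' x 3
RLE = "n3w3l3"


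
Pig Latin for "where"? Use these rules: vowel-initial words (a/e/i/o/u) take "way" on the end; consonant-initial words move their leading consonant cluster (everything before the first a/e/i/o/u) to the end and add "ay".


Word: "where"
Starts with consonant(s) → move to end, add 'ay'
Consonant cluster: "wh"
Pig Latin = "erewhay"


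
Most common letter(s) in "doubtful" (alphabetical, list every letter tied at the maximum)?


Word: "doubtful"
Letter counts:
  'b': 1
  'd': 1
  'f': 1
  'l': 1
  'o': 1
  't': 1
  'u': 2
Maximum count = 2
Most frequent = 'u' (2 times each)


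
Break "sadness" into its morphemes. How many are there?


Word: "sadness"
Morphemes: sad | -ness
Each morpheme carries meaning
= 2 morphemes


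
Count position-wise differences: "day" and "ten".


Comparing character by character (same length = 3):
  Pos 0: 'd' vs 't' !=
  Pos 1: 'a' vs 'e' !=
  Pos 2: 'y' vs 'n' !=
Hamming distance = 3


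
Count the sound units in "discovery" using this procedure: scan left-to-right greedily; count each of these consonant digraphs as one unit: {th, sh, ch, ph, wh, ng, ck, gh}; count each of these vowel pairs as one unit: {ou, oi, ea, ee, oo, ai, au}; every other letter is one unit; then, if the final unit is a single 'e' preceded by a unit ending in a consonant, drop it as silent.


Word: "discovery" (9 letters)
Left-to-right scan:
  1. 'd' (letter)
  2. 'i' (letter)
  3. 's' (letter)
  4. 'c' (letter)
  5. 'o' (letter)
  6. 'v' (letter)
  7. 'e' (letter)
  8. 'r' (letter)
  9. 'y' (letter)
Units from scan: 9
Sound units = 9 units


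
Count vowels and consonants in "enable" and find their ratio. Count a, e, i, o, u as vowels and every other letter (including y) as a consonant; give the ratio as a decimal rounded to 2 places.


Word: "enable"
Vowels (a,e,i,o,u): 3
Consonants: 3
Ratio = 3/3
= 1.00


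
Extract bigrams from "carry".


Word: "carry" (length 5)
Number of bigrams = 5 - 2 + 1 = 4
  Position 0: "ca"
  Position 1: "ar"
  Position 2: "rr"
  Position 3: "ry"
Bigrams = "ca", "ar", "rr", "ry"


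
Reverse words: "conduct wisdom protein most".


Original: "conduct wisdom protein most"
Words (1..n): conduct | wisdom | protein | most
Reversed (n..1): most | protein | wisdom | conduct
Result = "most protein wisdom conduct"


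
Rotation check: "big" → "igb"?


Word: "big", Candidate: "igb"
Method: check if candidate is substring of word+word
"bigbig" contains "igb"? Yes
Is rotation = Yes


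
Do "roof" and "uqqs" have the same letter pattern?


Pattern of "roof": [0, 1, 1, 2]
Pattern of "uqqs": [0, 1, 1, 2]
Patterns match
Same pattern = Yes


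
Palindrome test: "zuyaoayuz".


Word: "zuyaoayuz"
Reversed: "zuyaoayuz"
Forward == Backward? zuyaoayuz == zuyaoayuz
Palindrome = Yes


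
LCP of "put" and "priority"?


Word 1: "put"
Word 2: "priority"
Comparing from start:
  Pos 0: 'p' == 'p'
  Pos 1: 'u' != 'r' (stop)
LCP = "p" (length 1)


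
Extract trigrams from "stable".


Word: "stable" (length 6)
Number of trigrams = 6 - 3 + 1 = 4
  Position 0: "sta"
  Position 1: "tab"
  Position 2: "abl"
  Position 3: "ble"
Trigrams = "sta", "tab", "abl", "ble"


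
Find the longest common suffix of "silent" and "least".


Word 1: "silent"
Word 2: "least"
Comparing from end:
  Pos -1: 't' == 't'
  Pos -2: 'n' != 's' (stop)
LCS = "t" (length 1)


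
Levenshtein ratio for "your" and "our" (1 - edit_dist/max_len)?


Word 1: "your" (length 4)
Word 2: "our" (length 3)
One optimal edit sequence:
  1. delete 'y'  (+1)
  2. keep 'o'
  3. keep 'u'
  4. keep 'r'
Edit distance = 1
Max length = max(4, 3) = 4
Similarity = 1 - 1/4
= 0.7500


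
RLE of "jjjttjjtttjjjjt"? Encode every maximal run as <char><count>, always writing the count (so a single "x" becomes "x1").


String: "jjjttjjtttjjjjt"
Scanning for consecutive runs:
  'j' x 3
  't' x 2
  'j' x 2
  't' x 3
  'j' x 4
  't' x 1
RLE = "j3t2j2t3j4t1"


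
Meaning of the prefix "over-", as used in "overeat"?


Prefix: over-
Example: overeat = over- + eat
Meaning = excessive


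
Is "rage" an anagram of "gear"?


Word 1: "gear" → sorted: aegr
Word 2: "rage" → sorted: aegr
Same letters? aegr == aegr
Anagram = Yes


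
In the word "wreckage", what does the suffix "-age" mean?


Suffix: -age
As in: wreckage -> wreck + -age
Meaning = result / collection


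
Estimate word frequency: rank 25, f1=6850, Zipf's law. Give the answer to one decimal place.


Zipf's law: f(r) = f(1) / r
f(1) = 6850
f(25) = 6850 / 25
= 274.0 occurrences


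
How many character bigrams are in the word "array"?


Word: "array" (length 5)
Number of 2-grams = length - 2 + 1 = 5 - 2 + 1
= 4


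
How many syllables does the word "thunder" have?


Word: "thunder"
Syllable breakdown: thun / der
Counting: 2 parts
= 2 syllables


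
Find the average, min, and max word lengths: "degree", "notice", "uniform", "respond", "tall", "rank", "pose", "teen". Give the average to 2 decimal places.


Lengths: "degree"=6, "notice"=6, "uniform"=7, "respond"=7, "tall"=4, "rank"=4, "pose"=4, "teen"=4
Sum = 42, Count = 8
Average = 42/8 = 5.25
= avg=5.25, min=4, max=7


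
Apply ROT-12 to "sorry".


Word: "sorry"
Shift: 12
Each letter → (letter + shift) mod 26:
  's' (18) + 12 = 4 → 'e'
  'o' (14) + 12 = 0 → 'a'
  'r' (17) + 12 = 3 → 'd'
  'r' (17) + 12 = 3 → 'd'
  'y' (24) + 12 = 10 → 'k'
Result = "eaddk"


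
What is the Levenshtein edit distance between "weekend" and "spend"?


Word 1: "weekend" (length 7)
Word 2: "spend" (length 5)
One optimal edit sequence (insert/delete/substitute each cost 1):
  1. delete 'w'  (+1)
  2. delete 'e'  (+1)
  3. substitute 'e' -> 's'  (+1)
  4. substitute 'k' -> 'p'  (+1)
  5. keep 'e'
  6. keep 'n'
  7. keep 'd'
Total edit operations: 4
Edit distance = 4


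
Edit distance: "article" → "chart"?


Word 1: "article" (length 7)
Word 2: "chart" (length 5)
One optimal edit sequence (insert/delete/substitute each cost 1):
  1. insert 'c'  (+1)
  2. insert 'h'  (+1)
  3. keep 'a'
  4. keep 'r'
  5. keep 't'
  6. delete 'i'  (+1)
  7. delete 'c'  (+1)
  8. delete 'l'  (+1)
  9. delete 'e'  (+1)
Total edit operations: 6
Edit distance = 6


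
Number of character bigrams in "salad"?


Word: "salad" (length 5)
Number of 2-grams = length - 2 + 1 = 5 - 2 + 1
= 4


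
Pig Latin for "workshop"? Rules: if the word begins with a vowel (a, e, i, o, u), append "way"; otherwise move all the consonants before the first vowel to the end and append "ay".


Word: "workshop"
Starts with consonant(s) → move to end, add 'ay'
Consonant cluster: "w"
Pig Latin = "orkshopway"


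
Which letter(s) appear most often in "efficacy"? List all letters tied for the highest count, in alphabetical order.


Word: "efficacy"
Letter counts:
  'a': 1
  'c': 2
  'e': 1
  'f': 2
  'i': 1
  'y': 1
Maximum count = 2
Most frequent = 'c', 'f' (2 times each)


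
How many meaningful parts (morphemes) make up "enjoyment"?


Word: "enjoyment"
Morphemes: en- | joy | -ment
Each morpheme carries meaning
= 3 morphemes


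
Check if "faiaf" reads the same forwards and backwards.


Word: "faiaf"
Reversed: "faiaf"
Forward == Backward? faiaf == faiaf
Palindrome = Yes


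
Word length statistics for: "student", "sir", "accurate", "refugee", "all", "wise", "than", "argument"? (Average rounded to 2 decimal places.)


Lengths: "student"=7, "sir"=3, "accurate"=8, "refugee"=7, "all"=3, "wise"=4, "than"=4, "argument"=8
Sum = 44, Count = 8
Average = 44/8 = 5.50
= avg=5.50, min=3, max=8


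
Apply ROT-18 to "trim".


Word: "trim"
Shift: 18
Each letter → (letter + shift) mod 26:
  't' (19) + 18 = 11 → 'l'
  'r' (17) + 18 = 9 → 'j'
  'i' (8) + 18 = 0 → 'a'
  'm' (12) + 18 = 4 → 'e'
Result = "ljae"


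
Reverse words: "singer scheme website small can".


Original: "singer scheme website small can"
Words (1..n): singer | scheme | website | small | can
Reversed (n..1): can | small | website | scheme | singer
Result = "can small website scheme singer"


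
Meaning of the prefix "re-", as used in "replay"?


Prefix: re-
Example: replay = re- + play
Meaning = again


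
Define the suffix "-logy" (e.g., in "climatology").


Suffix: -logy
Example: climatology (climate + -logy, with a spelling change)
Meaning = study of


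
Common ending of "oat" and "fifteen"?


Word 1: "oat"
Word 2: "fifteen"
Comparing from end:
  Pos -1: 't' != 'n' (stop)
LCS = "" (length 0)


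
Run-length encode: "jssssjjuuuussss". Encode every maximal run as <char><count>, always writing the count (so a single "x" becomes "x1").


String: "jssssjjuuuussss"
Scanning for consecutive runs:
  'j' x 1
  's' x 4
  'j' x 2
  'u' x 4
  's' x 4
RLE = "j1s4j2u4s4"


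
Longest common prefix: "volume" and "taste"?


Word 1: "volume"
Word 2: "taste"
Comparing from start:
  Pos 0: 'v' != 't' (stop)
LCP = "" (length 0)


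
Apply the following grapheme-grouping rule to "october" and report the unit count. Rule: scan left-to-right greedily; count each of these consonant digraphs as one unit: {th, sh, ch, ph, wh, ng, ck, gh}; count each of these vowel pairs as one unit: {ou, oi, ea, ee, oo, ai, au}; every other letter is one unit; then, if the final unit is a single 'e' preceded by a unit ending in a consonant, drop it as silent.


Word: "october" (7 letters)
Left-to-right scan:
  [1] 'o' (letter)
  [2] 'c' (letter)
  [3] 't' (letter)
  [4] 'o' (letter)
  [5] 'b' (letter)
  [6] 'e' (letter)
  [7] 'r' (letter)
Units from scan: 7
Sound units = 7 units


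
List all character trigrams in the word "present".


Word: "present" (length 7)
Number of trigrams = 7 - 3 + 1 = 5
  Position 0: "pre"
  Position 1: "res"
  Position 2: "ese"
  Position 3: "sen"
  Position 4: "ent"
Trigrams = "pre", "res", "ese", "sen", "ent"


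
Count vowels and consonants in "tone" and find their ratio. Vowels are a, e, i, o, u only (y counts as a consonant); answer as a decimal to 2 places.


Word: "tone"
Vowels (a,e,i,o,u): 2
Consonants: 2
Ratio = 2/2
= 1.00


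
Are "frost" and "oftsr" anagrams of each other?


Word 1: "frost" → sorted: forst
Word 2: "oftsr" → sorted: forst
Same letters? forst == forst
Anagram = Yes


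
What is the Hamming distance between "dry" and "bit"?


Comparing character by character (same length = 3):
  Pos 0: 'd' vs 'b' !=
  Pos 1: 'r' vs 'i' !=
  Pos 2: 'y' vs 't' !=
Hamming distance = 3


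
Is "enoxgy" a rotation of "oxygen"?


Word: "oxygen", Candidate: "enoxgy"
Method: check if candidate is substring of word+word
"oxygenoxygen" contains "enoxgy"? No
Is rotation = No


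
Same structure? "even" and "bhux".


Pattern of "even": [0, 1, 0, 2]
Pattern of "bhux": [0, 1, 2, 3]
Patterns do not match
Same pattern = No


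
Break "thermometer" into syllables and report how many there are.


Word: "thermometer"
Syllable breakdown: ther-mom-e-ter
Counting: 4 parts
= 4 syllables


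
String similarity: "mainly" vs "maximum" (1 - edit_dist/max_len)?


Word 1: "mainly" (length 6)
Word 2: "maximum" (length 7)
One optimal edit sequence:
  1. keep 'm'
  2. keep 'a'
  3. insert 'x'  (+1)
  4. keep 'i'
  5. substitute 'n' -> 'm'  (+1)
  6. substitute 'l' -> 'u'  (+1)
  7. substitute 'y' -> 'm'  (+1)
Edit distance = 4
Max length = max(6, 7) = 7
Similarity = 1 - 4/7
= 0.4286


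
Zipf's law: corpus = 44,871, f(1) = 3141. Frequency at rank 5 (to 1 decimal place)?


Zipf's law: f(r) = f(1) / r
f(1) = 3141
f(5) = 3141 / 5
= 628.2 occurrences


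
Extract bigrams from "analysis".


Word: "analysis" (length 8)
Number of bigrams = 8 - 2 + 1 = 7
  Position 0: "an"
  Position 1: "na"
  Position 2: "al"
  Position 3: "ly"
  Position 4: "ys"
  Position 5: "si"
  Position 6: "is"
Bigrams = "an", "na", "al", "ly", "ys", "si", "is"


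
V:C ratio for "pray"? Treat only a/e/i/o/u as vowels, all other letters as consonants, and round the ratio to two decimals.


Word: "pray"
Vowels (a,e,i,o,u): 1
Consonants: 3
Ratio = 1/3
= 0.33


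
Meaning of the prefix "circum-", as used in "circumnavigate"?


Prefix: circum-
Example: circumnavigate = circum- + navigate
Meaning = around


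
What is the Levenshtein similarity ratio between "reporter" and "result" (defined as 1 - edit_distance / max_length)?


Word 1: "reporter" (length 8)
Word 2: "result" (length 6)
One optimal edit sequence:
  1. keep 'r'
  2. keep 'e'
  3. substitute 'p' -> 's'  (+1)
  4. substitute 'o' -> 'u'  (+1)
  5. substitute 'r' -> 'l'  (+1)
  6. keep 't'
  7. delete 'e'  (+1)
  8. delete 'r'  (+1)
Edit distance = 5
Max length = max(8, 6) = 8
Similarity = 1 - 5/8
= 0.3750
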